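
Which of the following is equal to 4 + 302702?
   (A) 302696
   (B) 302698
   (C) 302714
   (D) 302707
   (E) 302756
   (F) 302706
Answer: F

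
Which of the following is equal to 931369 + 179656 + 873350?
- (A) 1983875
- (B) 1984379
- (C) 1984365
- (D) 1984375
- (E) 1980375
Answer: D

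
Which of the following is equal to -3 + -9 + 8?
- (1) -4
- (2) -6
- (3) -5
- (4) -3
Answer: 1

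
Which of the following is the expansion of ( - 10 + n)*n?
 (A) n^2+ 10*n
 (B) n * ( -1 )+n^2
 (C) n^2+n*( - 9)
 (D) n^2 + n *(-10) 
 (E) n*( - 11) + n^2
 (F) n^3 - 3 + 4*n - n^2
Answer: D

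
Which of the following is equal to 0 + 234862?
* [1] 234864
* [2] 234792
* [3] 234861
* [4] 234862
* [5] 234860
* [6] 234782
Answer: 4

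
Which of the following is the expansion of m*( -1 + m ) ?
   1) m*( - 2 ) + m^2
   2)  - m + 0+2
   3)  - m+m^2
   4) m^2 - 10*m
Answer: 3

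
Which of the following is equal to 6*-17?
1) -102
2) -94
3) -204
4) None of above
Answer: 1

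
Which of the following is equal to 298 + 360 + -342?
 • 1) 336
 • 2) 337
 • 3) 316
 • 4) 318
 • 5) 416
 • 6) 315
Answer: 3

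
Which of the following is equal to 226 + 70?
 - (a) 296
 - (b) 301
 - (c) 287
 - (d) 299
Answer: a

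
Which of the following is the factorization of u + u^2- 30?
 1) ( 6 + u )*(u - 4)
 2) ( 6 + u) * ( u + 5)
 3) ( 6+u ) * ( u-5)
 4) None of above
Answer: 3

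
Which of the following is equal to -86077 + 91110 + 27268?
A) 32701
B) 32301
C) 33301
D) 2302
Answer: B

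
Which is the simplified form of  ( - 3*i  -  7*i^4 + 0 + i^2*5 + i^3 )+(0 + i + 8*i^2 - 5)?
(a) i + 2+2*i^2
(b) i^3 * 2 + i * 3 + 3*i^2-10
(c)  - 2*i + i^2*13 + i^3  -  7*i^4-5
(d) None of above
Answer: c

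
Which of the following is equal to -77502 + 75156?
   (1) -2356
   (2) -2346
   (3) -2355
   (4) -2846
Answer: 2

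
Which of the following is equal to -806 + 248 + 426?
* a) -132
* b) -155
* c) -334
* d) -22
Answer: a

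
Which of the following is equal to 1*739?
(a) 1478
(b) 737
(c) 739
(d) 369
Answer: c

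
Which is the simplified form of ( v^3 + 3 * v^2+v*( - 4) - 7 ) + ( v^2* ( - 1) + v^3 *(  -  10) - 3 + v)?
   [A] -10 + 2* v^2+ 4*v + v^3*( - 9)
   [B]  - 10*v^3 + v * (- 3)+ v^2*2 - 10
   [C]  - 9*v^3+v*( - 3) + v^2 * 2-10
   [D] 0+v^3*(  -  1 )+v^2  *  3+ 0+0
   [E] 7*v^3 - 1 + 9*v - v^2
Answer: C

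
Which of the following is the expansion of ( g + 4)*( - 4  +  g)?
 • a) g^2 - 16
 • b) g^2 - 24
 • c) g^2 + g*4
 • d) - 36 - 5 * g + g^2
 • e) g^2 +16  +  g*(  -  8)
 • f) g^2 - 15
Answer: a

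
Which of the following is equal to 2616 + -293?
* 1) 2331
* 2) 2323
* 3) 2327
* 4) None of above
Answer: 2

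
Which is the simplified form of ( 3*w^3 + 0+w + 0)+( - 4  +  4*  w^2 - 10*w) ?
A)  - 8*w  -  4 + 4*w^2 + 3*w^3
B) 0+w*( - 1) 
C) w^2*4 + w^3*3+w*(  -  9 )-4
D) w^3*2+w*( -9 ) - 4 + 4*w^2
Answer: C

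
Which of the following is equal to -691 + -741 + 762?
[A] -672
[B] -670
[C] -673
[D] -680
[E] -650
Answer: B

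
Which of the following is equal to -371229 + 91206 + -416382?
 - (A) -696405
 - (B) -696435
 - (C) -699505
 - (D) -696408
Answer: A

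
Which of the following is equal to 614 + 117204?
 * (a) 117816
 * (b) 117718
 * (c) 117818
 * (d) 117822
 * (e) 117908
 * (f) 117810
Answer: c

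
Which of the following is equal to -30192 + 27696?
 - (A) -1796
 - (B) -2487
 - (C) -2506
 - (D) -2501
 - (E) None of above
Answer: E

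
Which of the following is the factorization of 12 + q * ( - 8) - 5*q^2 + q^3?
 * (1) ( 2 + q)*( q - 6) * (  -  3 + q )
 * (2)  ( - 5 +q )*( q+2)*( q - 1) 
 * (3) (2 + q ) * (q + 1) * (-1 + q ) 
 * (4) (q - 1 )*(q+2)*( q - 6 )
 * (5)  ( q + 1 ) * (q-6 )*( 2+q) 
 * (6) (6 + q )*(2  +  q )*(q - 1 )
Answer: 4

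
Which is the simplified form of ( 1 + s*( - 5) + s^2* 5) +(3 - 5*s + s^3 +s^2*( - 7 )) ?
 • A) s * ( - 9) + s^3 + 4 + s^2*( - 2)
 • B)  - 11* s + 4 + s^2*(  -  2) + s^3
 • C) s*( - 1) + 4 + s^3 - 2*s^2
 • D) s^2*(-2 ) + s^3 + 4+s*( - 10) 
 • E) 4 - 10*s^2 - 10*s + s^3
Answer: D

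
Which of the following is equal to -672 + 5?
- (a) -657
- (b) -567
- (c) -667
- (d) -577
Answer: c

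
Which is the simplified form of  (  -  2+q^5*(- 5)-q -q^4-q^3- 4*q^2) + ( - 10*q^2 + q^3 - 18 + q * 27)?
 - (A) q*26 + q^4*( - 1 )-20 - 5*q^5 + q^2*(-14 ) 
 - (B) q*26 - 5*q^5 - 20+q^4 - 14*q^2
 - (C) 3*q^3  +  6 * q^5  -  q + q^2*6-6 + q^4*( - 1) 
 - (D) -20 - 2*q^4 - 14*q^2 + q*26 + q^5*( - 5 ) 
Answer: A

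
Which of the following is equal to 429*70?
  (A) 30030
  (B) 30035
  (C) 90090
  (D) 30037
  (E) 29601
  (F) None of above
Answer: A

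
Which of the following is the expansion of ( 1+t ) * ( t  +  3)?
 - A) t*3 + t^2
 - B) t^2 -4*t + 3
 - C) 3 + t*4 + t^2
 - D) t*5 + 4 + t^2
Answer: C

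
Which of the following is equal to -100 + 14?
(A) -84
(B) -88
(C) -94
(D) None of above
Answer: D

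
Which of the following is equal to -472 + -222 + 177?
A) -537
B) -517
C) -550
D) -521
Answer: B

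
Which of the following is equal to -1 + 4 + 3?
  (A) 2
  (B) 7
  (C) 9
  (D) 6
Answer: D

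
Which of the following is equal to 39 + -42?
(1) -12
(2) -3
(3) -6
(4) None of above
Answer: 2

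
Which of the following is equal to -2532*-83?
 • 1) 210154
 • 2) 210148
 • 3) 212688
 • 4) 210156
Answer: 4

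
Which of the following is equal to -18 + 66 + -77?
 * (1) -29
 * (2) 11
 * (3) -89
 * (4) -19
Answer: 1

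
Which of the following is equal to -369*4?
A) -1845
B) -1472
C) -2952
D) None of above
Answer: D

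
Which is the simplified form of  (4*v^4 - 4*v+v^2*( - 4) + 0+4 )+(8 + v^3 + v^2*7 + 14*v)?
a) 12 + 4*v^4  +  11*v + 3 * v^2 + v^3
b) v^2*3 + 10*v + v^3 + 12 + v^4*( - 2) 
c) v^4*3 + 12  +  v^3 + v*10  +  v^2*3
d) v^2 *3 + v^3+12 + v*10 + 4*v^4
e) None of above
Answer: d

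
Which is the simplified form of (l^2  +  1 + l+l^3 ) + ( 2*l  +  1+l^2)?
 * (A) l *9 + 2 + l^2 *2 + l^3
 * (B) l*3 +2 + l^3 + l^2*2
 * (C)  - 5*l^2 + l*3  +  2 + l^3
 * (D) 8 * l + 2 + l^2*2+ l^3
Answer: B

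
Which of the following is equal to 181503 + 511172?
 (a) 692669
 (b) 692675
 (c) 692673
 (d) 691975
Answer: b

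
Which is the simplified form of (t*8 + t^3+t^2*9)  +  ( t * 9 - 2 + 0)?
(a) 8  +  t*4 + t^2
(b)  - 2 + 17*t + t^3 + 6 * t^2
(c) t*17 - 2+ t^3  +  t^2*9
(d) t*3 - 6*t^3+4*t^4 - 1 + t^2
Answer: c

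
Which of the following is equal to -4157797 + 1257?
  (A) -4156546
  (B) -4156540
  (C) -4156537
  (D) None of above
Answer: B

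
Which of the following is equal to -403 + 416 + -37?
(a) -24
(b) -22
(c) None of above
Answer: a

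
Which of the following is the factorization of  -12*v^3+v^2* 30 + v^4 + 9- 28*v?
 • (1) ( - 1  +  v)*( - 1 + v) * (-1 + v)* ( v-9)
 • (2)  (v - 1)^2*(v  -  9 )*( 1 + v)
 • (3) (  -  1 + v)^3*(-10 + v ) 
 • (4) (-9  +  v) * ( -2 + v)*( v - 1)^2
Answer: 1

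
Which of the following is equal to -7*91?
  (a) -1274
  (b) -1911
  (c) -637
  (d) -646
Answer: c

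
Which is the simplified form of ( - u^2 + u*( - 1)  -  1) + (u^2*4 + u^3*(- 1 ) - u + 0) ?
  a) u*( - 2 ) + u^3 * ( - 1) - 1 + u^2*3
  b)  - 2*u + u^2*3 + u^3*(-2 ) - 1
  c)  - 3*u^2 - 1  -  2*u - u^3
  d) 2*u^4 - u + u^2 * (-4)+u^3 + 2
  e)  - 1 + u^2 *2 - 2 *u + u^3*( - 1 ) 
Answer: a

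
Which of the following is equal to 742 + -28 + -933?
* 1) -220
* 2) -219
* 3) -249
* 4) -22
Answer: 2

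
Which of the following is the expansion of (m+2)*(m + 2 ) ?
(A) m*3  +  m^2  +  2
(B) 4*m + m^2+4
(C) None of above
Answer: B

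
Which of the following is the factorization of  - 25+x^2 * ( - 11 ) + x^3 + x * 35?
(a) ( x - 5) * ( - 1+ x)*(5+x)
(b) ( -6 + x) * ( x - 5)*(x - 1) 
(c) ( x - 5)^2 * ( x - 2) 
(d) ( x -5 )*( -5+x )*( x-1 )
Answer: d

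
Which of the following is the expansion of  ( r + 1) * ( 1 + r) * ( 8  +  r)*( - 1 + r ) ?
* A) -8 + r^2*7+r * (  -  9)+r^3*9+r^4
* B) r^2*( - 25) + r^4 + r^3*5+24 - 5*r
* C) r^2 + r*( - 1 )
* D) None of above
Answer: A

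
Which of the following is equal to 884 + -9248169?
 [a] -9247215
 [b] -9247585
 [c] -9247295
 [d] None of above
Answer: d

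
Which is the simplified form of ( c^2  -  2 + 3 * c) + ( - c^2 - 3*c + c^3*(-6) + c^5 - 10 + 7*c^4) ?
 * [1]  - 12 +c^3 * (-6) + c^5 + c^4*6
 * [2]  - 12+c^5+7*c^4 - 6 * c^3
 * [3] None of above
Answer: 2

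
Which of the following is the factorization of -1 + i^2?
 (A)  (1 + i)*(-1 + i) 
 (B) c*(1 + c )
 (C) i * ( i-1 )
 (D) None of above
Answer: A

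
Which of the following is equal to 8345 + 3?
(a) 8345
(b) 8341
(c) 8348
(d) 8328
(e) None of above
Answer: c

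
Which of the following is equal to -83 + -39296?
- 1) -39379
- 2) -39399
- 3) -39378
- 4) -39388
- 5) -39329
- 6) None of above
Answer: 1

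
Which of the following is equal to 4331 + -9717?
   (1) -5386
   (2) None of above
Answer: 1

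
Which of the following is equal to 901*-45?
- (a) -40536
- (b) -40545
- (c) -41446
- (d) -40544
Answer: b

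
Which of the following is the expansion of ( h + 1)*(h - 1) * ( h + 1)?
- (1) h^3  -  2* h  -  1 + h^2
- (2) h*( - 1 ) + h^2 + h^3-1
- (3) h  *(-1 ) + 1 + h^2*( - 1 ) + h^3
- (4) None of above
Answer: 2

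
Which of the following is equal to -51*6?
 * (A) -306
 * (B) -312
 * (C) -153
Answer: A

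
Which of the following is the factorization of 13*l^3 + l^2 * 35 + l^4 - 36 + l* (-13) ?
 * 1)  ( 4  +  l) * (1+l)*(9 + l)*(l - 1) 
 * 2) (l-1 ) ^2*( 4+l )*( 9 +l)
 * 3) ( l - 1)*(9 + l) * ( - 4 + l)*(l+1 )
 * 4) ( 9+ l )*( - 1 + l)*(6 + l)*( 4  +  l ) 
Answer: 1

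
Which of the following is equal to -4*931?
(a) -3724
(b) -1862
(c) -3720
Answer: a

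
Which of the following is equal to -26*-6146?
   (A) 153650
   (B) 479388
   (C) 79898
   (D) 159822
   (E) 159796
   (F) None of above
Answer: E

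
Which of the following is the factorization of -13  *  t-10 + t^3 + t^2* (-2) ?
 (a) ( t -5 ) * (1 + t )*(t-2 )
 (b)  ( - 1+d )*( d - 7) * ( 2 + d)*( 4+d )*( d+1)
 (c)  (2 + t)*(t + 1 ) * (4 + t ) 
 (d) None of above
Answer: d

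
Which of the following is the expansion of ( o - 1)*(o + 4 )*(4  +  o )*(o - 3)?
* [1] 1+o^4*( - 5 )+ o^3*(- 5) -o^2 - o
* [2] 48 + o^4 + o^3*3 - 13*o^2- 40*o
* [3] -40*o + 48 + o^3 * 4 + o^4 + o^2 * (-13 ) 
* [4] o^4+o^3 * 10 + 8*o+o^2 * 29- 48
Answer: 3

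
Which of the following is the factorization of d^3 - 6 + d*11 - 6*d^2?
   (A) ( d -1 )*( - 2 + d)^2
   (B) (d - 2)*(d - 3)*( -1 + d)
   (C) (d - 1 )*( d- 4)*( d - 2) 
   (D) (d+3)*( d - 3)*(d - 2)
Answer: B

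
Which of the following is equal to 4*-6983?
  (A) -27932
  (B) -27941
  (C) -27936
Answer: A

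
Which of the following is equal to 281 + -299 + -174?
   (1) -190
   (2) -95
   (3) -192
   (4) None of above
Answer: 3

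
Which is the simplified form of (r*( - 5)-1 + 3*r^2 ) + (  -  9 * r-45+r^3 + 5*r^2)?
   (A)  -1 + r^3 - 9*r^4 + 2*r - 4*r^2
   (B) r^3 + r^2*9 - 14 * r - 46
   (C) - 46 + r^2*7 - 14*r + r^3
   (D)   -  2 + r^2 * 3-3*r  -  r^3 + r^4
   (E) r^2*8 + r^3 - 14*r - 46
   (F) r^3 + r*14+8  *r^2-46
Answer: E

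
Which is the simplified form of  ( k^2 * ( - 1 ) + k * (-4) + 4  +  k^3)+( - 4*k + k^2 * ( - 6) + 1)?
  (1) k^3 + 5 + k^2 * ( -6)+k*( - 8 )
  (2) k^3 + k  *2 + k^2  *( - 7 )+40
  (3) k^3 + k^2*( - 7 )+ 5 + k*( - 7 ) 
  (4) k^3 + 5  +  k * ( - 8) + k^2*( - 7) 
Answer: 4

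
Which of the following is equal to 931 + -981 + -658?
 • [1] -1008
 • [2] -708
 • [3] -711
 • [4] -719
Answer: 2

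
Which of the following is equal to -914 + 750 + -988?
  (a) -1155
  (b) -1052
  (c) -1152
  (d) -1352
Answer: c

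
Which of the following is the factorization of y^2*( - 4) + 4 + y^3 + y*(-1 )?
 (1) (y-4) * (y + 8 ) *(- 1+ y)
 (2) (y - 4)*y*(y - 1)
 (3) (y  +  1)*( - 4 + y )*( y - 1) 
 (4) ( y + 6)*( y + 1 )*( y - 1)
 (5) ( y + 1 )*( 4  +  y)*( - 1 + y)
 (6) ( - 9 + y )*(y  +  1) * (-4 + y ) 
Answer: 3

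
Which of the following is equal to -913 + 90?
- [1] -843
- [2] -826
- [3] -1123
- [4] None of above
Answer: 4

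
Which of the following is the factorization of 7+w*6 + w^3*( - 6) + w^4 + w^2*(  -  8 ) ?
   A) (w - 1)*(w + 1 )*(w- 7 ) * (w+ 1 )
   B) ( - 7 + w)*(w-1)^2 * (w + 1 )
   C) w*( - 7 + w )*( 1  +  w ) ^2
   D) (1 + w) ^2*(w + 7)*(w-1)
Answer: A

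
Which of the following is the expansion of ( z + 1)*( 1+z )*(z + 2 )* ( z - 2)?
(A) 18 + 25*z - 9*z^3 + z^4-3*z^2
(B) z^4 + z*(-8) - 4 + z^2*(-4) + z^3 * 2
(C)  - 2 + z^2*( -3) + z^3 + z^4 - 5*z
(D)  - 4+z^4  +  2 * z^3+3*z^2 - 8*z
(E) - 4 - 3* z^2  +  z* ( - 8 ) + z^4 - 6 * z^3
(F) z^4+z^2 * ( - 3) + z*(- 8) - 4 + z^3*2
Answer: F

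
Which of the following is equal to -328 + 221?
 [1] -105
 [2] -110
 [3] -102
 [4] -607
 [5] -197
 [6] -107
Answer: 6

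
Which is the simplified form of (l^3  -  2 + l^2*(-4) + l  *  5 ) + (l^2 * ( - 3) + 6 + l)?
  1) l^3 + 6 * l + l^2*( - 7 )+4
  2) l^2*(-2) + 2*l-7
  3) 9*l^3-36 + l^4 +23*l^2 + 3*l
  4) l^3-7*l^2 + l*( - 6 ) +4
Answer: 1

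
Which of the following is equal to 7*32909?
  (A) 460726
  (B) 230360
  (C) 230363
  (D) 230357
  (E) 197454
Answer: C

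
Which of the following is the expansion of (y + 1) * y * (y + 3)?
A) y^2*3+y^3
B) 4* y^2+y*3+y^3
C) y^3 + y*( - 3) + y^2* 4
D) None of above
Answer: B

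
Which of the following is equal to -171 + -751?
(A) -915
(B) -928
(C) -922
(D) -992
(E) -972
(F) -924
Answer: C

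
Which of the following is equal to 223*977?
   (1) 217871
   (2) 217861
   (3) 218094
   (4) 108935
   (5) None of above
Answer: 1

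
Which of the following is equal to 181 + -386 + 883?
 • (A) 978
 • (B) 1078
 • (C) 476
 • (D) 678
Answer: D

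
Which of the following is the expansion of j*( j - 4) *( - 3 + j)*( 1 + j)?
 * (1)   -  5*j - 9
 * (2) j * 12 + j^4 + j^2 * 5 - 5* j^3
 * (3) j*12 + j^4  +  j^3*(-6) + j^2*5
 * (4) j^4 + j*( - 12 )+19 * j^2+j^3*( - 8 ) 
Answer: 3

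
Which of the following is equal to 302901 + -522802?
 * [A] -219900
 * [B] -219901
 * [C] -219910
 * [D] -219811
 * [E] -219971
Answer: B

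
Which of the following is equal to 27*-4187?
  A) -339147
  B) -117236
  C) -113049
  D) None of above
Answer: C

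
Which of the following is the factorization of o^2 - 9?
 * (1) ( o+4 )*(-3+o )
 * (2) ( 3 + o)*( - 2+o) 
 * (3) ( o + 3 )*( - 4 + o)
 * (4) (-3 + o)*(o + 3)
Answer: 4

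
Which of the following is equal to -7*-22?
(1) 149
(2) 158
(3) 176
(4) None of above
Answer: 4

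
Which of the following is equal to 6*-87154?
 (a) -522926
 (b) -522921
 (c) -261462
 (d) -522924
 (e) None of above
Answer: d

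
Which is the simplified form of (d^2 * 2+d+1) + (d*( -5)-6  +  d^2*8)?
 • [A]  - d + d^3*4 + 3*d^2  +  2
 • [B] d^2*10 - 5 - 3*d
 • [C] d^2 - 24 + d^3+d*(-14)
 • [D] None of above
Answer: D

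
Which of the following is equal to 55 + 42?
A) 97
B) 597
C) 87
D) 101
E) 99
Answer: A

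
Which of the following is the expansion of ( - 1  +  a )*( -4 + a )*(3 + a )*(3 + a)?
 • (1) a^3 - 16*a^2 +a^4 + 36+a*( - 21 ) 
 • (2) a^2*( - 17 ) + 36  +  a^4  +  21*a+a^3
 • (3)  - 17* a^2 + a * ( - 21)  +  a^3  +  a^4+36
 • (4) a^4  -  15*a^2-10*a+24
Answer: 3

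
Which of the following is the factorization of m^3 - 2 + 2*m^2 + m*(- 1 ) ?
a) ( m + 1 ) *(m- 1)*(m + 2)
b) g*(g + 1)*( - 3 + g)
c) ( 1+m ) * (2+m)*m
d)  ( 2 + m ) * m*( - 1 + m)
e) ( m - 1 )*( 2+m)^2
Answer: a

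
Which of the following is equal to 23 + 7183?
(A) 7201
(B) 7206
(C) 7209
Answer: B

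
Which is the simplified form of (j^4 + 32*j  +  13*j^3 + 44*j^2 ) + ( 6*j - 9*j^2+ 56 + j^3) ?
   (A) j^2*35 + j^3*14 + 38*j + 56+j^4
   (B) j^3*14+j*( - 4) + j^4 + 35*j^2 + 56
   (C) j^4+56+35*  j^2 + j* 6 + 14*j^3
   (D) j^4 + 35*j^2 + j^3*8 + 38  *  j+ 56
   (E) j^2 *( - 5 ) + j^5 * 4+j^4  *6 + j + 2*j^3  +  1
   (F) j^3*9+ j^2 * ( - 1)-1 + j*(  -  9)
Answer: A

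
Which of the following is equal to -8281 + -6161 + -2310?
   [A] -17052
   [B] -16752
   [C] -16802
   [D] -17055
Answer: B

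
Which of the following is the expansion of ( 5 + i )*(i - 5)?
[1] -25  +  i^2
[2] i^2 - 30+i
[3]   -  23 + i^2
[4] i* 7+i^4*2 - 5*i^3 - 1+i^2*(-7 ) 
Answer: 1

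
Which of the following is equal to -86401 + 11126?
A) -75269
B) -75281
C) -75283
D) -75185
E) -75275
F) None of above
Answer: E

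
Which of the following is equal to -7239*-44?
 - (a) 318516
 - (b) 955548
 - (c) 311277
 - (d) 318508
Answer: a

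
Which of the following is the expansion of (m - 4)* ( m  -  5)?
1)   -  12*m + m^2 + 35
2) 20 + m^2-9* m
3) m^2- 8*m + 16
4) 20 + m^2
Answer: 2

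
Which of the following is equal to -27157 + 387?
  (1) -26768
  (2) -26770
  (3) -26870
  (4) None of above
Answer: 2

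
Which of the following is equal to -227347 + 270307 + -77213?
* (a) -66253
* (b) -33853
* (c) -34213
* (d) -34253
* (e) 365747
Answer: d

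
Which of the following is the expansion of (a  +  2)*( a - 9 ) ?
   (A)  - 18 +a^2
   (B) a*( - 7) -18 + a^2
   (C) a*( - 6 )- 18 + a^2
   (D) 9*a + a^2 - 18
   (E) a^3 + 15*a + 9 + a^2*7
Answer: B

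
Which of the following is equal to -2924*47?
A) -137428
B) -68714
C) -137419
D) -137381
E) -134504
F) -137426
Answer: A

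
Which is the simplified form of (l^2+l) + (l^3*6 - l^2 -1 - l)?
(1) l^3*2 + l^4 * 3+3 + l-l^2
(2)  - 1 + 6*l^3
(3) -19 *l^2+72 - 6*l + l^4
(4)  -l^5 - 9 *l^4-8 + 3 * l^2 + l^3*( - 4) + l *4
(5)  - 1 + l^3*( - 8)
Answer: 2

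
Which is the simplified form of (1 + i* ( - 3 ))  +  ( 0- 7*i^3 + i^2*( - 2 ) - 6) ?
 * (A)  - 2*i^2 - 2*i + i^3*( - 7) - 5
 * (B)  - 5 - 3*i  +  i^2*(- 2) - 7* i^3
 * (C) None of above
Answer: B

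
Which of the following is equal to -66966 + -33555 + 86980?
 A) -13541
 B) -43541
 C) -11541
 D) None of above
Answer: A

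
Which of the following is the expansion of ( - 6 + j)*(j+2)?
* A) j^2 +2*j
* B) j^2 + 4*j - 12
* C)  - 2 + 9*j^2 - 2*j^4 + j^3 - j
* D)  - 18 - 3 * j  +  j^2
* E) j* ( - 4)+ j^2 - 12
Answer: E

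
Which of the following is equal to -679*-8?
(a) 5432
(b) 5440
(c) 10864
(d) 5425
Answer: a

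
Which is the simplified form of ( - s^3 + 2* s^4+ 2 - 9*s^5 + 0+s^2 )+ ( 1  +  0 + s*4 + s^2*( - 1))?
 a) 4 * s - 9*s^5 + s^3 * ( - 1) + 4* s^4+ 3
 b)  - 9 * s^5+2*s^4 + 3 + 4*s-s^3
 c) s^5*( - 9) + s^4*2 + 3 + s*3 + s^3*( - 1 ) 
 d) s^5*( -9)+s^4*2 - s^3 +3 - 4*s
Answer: b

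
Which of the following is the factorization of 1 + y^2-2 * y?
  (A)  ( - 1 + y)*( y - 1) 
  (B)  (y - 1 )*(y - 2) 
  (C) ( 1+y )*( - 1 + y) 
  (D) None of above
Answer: A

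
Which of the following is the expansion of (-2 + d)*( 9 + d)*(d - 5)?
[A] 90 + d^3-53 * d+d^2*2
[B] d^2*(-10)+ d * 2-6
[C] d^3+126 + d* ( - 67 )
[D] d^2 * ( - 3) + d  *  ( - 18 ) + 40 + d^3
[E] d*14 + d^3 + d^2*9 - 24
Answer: A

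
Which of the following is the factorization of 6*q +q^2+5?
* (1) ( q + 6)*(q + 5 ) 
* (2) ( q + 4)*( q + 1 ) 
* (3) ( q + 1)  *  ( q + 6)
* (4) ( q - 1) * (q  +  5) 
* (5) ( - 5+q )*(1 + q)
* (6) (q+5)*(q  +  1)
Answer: 6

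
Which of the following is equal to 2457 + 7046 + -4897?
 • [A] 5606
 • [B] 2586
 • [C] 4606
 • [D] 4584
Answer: C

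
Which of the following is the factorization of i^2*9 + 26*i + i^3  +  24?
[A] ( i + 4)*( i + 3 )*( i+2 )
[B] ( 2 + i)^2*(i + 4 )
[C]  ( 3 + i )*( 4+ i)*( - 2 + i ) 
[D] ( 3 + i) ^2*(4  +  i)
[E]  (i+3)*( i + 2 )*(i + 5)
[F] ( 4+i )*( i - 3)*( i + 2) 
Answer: A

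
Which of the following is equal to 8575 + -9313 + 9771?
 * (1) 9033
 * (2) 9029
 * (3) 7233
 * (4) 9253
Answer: 1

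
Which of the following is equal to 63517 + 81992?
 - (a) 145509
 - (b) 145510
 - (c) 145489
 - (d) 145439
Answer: a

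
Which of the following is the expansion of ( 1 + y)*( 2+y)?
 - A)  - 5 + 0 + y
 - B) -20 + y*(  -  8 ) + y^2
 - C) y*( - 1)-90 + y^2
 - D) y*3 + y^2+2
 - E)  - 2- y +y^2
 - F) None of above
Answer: D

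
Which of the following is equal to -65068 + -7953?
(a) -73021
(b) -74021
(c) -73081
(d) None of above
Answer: a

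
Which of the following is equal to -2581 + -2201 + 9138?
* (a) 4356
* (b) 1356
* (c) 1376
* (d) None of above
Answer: a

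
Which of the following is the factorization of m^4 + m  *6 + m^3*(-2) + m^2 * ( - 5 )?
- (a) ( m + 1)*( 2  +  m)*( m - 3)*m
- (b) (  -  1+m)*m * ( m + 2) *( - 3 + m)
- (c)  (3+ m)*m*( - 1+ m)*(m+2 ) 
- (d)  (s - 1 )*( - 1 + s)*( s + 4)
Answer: b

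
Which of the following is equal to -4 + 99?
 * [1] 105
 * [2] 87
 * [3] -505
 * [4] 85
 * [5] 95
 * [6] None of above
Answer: 5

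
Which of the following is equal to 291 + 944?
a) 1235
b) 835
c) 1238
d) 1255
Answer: a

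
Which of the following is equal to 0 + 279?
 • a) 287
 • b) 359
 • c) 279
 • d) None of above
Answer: c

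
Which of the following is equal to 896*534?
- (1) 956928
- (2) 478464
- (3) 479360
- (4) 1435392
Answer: 2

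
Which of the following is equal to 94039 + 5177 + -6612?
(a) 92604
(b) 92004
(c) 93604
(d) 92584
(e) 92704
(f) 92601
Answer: a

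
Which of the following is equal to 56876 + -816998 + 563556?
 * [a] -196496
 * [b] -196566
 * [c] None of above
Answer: b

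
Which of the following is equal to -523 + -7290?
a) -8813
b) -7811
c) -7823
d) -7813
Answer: d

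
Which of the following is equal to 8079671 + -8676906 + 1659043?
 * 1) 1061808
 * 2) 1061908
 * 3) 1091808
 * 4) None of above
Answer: 1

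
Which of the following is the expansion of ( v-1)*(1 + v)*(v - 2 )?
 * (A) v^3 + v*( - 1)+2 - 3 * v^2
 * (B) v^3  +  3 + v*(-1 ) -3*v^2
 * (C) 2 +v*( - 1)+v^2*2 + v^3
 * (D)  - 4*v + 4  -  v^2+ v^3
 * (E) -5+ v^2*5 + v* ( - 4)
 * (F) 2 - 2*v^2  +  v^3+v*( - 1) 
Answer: F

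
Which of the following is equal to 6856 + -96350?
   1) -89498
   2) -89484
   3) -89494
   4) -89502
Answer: 3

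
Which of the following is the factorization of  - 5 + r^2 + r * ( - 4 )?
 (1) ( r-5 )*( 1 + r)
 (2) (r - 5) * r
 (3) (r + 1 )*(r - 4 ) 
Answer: 1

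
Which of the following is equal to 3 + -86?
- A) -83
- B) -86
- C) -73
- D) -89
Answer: A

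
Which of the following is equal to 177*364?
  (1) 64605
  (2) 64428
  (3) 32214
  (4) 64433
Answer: 2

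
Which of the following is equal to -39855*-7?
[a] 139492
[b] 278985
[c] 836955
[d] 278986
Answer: b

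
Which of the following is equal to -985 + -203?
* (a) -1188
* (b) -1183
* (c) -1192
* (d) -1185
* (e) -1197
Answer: a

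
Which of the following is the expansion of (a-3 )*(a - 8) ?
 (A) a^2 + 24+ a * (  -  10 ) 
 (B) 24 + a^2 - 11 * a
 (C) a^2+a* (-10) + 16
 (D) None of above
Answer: B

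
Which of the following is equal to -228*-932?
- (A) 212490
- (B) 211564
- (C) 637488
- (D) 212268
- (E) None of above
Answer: E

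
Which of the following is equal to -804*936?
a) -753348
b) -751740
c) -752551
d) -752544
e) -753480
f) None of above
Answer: d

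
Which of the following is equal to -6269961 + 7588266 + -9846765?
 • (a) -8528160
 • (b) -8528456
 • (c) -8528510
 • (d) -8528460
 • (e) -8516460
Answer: d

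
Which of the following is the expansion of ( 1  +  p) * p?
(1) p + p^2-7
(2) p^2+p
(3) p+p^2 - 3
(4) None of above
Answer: 2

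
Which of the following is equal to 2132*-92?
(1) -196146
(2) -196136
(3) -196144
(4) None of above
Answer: 3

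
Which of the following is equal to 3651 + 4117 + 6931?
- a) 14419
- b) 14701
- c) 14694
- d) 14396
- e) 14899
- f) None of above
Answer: f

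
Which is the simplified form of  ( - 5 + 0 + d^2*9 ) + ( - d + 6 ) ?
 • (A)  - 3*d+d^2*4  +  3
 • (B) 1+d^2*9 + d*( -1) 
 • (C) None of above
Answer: B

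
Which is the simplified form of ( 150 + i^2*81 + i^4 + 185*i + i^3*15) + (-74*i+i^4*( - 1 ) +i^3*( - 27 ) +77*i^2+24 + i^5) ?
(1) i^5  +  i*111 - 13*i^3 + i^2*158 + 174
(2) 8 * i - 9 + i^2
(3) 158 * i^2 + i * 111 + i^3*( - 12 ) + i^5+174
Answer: 3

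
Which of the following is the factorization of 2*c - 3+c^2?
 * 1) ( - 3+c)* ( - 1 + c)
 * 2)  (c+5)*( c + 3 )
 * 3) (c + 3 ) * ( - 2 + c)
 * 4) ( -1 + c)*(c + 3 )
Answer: 4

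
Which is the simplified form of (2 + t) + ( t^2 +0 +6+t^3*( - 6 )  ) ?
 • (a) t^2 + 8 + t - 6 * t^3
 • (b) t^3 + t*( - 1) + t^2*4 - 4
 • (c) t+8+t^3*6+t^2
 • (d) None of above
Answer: a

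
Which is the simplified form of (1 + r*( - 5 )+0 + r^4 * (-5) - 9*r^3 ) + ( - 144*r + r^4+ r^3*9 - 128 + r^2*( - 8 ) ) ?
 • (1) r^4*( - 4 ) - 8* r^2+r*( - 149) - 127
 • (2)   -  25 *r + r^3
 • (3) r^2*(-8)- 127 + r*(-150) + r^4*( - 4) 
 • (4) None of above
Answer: 1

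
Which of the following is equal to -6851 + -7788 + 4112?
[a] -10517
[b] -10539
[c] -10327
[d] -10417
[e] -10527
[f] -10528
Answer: e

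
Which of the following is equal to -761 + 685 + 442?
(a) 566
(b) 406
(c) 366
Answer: c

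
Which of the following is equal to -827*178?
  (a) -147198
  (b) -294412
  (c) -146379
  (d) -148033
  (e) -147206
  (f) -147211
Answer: e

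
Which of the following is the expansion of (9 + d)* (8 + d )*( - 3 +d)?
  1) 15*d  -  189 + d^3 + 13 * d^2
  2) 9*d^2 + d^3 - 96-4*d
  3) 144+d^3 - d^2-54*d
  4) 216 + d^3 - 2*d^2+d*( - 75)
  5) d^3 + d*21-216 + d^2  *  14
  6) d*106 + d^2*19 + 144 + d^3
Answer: 5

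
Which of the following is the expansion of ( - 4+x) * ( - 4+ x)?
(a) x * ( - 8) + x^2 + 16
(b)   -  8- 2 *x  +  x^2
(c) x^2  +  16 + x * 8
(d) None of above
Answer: a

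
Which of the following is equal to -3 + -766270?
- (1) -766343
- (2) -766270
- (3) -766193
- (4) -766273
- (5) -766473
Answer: 4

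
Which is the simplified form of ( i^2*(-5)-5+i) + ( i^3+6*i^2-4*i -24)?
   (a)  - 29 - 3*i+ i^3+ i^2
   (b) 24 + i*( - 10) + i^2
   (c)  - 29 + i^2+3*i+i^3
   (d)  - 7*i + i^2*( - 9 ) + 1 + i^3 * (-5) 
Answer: a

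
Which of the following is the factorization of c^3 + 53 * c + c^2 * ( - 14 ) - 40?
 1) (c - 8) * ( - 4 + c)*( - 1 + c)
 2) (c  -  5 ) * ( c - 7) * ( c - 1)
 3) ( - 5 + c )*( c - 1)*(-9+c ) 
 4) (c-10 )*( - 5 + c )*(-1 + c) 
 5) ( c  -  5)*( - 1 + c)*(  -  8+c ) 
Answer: 5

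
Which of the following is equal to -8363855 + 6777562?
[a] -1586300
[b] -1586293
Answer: b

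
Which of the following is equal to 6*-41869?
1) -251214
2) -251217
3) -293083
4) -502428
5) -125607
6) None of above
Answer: 1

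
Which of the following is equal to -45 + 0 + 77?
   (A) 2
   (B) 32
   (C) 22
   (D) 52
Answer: B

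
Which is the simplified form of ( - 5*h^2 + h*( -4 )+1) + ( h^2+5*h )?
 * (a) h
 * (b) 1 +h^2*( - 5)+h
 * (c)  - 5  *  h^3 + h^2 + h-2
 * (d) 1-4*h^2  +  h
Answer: d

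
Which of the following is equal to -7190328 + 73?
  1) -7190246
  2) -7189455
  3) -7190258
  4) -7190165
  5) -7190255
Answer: 5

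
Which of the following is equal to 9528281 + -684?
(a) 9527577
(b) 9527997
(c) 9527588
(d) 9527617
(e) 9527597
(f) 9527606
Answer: e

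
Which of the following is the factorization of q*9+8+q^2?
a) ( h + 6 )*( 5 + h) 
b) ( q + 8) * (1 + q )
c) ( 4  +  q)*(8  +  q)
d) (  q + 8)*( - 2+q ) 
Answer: b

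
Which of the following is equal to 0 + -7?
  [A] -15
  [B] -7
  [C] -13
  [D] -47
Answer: B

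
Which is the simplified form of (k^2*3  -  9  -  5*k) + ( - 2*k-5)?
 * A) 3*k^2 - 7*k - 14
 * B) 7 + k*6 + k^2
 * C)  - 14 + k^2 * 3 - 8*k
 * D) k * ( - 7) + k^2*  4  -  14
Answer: A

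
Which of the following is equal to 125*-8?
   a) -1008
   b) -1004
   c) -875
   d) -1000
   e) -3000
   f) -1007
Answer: d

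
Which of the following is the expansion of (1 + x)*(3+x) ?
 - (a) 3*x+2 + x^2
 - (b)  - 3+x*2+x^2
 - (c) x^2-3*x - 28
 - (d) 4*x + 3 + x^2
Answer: d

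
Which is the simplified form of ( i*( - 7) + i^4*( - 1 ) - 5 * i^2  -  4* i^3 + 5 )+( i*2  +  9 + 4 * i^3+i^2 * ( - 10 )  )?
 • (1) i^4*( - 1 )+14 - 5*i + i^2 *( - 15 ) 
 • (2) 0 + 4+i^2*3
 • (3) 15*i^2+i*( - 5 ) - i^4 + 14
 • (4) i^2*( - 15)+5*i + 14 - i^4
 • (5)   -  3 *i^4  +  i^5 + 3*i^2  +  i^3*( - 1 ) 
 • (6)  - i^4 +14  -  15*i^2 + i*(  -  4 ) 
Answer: 1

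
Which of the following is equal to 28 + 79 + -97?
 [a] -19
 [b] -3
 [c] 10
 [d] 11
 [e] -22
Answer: c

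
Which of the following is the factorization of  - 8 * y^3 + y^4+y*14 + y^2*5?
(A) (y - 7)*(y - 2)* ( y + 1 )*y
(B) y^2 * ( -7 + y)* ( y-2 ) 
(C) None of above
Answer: A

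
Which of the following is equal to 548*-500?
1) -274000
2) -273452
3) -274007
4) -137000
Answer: 1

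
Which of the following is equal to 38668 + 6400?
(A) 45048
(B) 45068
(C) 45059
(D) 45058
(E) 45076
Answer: B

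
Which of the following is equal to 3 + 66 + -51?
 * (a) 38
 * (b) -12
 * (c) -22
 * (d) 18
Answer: d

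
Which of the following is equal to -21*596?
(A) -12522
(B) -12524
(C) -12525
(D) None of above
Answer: D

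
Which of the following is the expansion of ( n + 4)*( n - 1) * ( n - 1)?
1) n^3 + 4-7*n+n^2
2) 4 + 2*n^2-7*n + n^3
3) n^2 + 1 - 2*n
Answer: 2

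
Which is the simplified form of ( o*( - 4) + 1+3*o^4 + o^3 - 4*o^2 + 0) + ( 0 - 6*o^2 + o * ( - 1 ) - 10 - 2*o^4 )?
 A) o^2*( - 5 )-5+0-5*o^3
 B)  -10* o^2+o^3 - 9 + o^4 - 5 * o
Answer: B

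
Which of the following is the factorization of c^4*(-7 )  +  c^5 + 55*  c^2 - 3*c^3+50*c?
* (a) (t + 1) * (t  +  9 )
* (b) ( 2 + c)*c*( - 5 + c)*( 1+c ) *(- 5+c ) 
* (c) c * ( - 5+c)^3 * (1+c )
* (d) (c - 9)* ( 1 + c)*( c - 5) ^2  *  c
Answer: b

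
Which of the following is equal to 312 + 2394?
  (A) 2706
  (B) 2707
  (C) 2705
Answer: A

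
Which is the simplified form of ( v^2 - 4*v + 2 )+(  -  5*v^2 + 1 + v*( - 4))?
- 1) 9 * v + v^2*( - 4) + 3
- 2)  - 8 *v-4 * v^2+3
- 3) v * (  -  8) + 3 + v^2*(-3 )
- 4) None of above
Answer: 2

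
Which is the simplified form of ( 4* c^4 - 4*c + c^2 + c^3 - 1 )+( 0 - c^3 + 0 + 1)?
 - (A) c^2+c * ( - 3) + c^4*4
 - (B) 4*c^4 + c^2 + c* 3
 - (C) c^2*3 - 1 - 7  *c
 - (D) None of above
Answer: D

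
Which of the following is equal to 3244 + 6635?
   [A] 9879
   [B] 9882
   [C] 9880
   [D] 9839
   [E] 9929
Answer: A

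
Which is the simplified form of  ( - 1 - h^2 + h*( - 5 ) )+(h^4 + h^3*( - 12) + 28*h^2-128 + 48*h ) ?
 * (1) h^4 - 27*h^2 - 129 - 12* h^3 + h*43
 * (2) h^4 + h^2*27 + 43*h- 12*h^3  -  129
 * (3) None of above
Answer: 2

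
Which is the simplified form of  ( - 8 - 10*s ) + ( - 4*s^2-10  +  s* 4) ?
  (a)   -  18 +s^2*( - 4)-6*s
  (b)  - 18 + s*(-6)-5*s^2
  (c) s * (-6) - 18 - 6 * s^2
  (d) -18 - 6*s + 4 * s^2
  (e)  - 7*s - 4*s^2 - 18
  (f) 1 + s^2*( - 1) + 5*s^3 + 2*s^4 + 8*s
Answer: a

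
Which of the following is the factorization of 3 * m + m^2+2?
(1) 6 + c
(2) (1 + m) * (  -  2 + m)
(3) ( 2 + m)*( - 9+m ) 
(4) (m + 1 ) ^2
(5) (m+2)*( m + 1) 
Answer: 5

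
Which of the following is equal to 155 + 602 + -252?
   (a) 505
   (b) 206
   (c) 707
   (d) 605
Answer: a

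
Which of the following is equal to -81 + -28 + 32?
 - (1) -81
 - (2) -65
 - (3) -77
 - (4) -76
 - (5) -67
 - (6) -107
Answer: 3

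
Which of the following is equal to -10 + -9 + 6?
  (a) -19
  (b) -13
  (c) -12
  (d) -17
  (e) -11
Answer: b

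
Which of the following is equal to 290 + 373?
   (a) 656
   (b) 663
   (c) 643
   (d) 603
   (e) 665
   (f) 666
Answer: b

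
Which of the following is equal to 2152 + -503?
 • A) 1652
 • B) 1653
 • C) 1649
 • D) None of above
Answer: C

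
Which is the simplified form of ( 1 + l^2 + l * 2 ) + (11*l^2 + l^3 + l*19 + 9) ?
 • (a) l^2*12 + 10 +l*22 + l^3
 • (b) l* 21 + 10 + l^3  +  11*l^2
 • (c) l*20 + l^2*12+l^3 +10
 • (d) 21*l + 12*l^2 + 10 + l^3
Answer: d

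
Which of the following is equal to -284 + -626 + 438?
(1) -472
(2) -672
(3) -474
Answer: 1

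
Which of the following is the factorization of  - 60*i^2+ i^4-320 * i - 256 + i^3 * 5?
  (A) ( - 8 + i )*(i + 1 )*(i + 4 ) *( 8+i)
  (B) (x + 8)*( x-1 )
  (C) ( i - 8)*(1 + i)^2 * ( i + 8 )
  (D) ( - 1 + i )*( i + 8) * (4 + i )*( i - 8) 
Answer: A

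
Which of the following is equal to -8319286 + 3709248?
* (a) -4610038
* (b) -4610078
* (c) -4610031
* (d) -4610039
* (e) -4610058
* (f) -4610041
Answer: a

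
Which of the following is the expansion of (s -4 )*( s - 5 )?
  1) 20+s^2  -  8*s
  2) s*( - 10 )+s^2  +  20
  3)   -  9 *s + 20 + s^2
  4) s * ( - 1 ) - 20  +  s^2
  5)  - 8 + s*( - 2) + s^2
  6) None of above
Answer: 3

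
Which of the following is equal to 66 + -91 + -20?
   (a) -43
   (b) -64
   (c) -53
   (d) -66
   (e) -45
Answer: e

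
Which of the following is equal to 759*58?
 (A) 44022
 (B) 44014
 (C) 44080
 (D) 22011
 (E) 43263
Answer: A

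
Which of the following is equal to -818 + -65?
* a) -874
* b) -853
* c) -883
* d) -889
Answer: c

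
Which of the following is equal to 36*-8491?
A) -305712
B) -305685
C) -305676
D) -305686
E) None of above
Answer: C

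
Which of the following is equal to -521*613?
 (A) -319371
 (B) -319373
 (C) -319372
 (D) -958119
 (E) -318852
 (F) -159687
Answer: B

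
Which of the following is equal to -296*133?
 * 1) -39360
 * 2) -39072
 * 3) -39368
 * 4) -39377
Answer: 3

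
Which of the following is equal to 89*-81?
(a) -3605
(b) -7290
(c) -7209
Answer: c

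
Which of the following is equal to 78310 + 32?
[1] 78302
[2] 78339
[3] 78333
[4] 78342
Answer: 4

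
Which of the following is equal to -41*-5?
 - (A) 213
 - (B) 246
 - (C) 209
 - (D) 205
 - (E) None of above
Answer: D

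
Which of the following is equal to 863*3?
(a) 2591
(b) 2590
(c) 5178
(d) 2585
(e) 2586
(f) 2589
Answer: f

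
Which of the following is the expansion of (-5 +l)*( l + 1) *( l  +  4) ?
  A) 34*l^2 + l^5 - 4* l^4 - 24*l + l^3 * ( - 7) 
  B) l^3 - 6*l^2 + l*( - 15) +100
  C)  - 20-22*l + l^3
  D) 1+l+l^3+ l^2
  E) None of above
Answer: E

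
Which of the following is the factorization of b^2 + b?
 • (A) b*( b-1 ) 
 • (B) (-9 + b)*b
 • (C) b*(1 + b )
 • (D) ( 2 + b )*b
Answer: C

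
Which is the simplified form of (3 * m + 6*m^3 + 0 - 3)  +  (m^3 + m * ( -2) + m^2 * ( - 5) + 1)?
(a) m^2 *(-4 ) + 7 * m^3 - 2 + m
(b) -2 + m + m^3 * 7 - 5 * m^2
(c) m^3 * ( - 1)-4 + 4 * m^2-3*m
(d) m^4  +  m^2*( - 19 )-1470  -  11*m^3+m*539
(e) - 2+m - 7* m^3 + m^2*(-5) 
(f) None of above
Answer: b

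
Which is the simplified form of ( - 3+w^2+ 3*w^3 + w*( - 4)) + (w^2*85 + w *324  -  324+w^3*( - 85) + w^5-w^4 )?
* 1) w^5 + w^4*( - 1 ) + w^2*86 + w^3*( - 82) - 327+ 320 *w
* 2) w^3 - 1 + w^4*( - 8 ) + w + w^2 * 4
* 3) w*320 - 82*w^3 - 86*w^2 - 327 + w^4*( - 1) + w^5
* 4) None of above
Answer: 1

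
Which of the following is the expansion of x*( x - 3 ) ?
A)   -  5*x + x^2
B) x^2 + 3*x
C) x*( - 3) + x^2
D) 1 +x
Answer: C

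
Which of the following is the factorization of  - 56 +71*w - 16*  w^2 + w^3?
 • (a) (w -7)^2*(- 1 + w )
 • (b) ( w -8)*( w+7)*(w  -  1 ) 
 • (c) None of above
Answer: c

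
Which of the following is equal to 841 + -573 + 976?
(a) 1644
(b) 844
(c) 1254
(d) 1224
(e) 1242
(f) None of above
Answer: f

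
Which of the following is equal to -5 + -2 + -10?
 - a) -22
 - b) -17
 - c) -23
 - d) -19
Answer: b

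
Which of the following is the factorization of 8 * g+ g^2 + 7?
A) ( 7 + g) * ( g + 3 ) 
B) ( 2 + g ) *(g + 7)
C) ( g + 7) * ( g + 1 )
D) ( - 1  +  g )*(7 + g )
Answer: C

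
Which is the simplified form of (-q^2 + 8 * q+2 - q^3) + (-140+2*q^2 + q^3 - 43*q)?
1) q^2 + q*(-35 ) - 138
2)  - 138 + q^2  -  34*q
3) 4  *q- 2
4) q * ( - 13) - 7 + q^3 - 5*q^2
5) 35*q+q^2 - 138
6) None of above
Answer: 1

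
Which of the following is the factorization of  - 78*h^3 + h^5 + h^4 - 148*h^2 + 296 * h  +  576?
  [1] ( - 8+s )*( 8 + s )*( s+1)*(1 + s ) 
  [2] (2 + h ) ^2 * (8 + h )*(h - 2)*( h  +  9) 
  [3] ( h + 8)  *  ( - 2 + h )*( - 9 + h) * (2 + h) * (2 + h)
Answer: 3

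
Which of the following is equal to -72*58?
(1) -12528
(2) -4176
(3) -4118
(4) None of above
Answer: 2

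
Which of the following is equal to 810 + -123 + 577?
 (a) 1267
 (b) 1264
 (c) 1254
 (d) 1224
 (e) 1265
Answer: b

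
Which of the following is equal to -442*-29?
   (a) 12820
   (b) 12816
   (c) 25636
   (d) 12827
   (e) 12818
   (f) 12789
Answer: e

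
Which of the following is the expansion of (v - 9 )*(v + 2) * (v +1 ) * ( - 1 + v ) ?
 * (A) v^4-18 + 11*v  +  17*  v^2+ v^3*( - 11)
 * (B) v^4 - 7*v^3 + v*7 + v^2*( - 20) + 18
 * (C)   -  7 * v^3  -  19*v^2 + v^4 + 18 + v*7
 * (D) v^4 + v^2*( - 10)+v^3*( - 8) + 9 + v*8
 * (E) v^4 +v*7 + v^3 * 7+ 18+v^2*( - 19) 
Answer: C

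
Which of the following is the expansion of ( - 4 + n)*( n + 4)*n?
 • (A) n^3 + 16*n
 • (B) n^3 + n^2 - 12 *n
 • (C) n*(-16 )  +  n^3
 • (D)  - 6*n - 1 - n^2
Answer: C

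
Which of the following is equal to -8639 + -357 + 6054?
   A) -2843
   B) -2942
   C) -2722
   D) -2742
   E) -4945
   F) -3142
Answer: B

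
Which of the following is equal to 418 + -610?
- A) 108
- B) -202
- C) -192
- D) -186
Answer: C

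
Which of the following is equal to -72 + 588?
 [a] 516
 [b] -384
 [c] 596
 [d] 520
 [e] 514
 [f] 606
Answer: a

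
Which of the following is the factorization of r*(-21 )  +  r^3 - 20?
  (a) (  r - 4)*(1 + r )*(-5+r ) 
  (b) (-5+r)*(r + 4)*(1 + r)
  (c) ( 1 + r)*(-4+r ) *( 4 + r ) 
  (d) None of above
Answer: b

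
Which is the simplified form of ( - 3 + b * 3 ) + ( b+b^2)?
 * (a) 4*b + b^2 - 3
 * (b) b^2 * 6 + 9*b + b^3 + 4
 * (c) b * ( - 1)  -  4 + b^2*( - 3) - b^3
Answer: a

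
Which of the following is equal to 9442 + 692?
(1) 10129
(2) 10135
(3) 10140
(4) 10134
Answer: 4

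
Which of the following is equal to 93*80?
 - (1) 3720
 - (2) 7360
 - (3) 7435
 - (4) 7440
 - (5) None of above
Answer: 4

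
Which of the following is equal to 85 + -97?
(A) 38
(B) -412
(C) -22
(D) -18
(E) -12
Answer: E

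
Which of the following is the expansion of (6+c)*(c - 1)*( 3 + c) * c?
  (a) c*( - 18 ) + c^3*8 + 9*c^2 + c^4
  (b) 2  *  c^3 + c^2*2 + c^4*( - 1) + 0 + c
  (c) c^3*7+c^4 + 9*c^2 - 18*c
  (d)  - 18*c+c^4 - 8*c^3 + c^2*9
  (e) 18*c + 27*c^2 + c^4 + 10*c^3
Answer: a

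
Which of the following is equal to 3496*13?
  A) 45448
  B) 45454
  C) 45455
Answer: A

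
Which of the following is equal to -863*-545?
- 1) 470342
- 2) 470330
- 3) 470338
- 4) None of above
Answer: 4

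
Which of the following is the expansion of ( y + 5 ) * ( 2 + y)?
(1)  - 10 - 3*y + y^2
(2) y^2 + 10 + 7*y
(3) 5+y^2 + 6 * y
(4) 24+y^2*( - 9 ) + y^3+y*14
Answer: 2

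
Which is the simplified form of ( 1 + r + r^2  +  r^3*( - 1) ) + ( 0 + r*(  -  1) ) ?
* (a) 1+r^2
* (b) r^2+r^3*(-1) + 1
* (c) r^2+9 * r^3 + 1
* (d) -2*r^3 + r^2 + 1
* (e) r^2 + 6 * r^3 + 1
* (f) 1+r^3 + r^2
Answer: b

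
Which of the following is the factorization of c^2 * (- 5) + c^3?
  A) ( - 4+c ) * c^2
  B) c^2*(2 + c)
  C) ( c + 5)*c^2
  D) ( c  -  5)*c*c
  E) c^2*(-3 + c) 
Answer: D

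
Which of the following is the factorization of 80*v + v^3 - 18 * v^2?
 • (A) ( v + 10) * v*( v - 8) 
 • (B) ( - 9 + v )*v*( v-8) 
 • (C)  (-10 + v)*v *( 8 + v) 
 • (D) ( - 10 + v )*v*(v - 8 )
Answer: D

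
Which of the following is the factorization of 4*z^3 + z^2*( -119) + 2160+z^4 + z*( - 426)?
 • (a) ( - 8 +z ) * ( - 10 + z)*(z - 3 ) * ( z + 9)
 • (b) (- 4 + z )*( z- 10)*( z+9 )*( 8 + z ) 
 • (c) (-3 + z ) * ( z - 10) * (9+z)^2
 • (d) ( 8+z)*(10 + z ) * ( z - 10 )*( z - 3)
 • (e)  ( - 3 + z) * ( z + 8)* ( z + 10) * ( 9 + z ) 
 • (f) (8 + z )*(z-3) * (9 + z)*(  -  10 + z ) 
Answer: f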